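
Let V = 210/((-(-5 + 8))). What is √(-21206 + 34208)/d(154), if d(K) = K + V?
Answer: √13002/84 ≈ 1.3575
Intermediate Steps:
V = -70 (V = 210/((-1*3)) = 210/(-3) = 210*(-⅓) = -70)
d(K) = -70 + K (d(K) = K - 70 = -70 + K)
√(-21206 + 34208)/d(154) = √(-21206 + 34208)/(-70 + 154) = √13002/84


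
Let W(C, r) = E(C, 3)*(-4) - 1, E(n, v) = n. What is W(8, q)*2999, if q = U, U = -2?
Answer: -98967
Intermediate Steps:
q = -2
W(C, r) = -1 - 4*C (W(C, r) = C*(-4) - 1 = -4*C - 1 = -1 - 4*C)
W(8, q)*2999 = (-1 - 4*8)*2999 = (-1 - 32)*2999 = -33*2999 = -98967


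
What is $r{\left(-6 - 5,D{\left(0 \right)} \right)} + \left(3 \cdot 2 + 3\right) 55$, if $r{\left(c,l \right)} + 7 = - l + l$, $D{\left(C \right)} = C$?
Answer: $488$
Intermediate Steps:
$r{\left(c,l \right)} = -7$ ($r{\left(c,l \right)} = -7 + \left(- l + l\right) = -7 + 0 = -7$)
$r{\left(-6 - 5,D{\left(0 \right)} \right)} + \left(3 \cdot 2 + 3\right) 55 = -7 + \left(3 \cdot 2 + 3\right) 55 = -7 + \left(6 + 3\right) 55 = -7 + 9 \cdot 55 = -7 + 495 = 488$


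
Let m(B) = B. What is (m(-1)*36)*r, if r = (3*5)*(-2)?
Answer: 1080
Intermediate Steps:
r = -30 (r = 15*(-2) = -30)
(m(-1)*36)*r = -1*36*(-30) = -36*(-30) = 1080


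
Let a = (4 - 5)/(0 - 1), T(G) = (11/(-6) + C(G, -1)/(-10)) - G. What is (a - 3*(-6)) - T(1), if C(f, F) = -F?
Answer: 329/15 ≈ 21.933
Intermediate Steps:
T(G) = -29/15 - G (T(G) = (11/(-6) - 1*(-1)/(-10)) - G = (11*(-⅙) + 1*(-⅒)) - G = (-11/6 - ⅒) - G = -29/15 - G)
a = 1 (a = -1/(-1) = -1*(-1) = 1)
(a - 3*(-6)) - T(1) = (1 - 3*(-6)) - (-29/15 - 1*1) = (1 + 18) - (-29/15 - 1) = 19 - 1*(-44/15) = 19 + 44/15 = 329/15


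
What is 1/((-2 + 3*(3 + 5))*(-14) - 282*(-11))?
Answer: 1/2794 ≈ 0.00035791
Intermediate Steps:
1/((-2 + 3*(3 + 5))*(-14) - 282*(-11)) = 1/((-2 + 3*8)*(-14) + 3102) = 1/((-2 + 24)*(-14) + 3102) = 1/(22*(-14) + 3102) = 1/(-308 + 3102) = 1/2794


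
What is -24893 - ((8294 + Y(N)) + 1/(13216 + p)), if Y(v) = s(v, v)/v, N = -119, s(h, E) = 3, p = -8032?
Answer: -20472912119/616896 ≈ -33187.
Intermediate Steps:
Y(v) = 3/v
-24893 - ((8294 + Y(N)) + 1/(13216 + p)) = -24893 - ((8294 + 3/(-119)) + 1/(13216 - 8032)) = -24893 - ((8294 + 3*(-1/119)) + 1/5184) = -24893 - ((8294 - 3/119) + 1/5184) = -24893 - (986983/119 + 1/5184) = -24893 - 1*5116519991/616896 = -24893 - 5116519991/616896 = -20472912119/616896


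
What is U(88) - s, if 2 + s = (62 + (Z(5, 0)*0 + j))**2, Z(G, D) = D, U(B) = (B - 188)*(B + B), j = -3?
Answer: -21079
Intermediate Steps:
U(B) = 2*B*(-188 + B) (U(B) = (-188 + B)*(2*B) = 2*B*(-188 + B))
s = 3479 (s = -2 + (62 + (0*0 - 3))**2 = -2 + (62 + (0 - 3))**2 = -2 + (62 - 3)**2 = -2 + 59**2 = -2 + 3481 = 3479)
U(88) - s = 2*88*(-188 + 88) - 1*3479 = 2*88*(-100) - 3479 = -17600 - 3479 = -21079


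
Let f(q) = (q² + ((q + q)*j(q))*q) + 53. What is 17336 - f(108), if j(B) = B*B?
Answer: -272092173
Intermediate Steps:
j(B) = B²
f(q) = 53 + q² + 2*q⁴ (f(q) = (q² + ((q + q)*q²)*q) + 53 = (q² + ((2*q)*q²)*q) + 53 = (q² + (2*q³)*q) + 53 = (q² + 2*q⁴) + 53 = 53 + q² + 2*q⁴)
17336 - f(108) = 17336 - (53 + 108² + 2*108⁴) = 17336 - (53 + 11664 + 2*136048896) = 17336 - (53 + 11664 + 272097792) = 17336 - 1*272109509 = 17336 - 272109509 = -272092173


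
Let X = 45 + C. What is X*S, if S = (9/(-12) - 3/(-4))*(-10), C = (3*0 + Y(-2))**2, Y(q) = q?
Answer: 0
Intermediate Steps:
C = 4 (C = (3*0 - 2)**2 = (0 - 2)**2 = (-2)**2 = 4)
X = 49 (X = 45 + 4 = 49)
S = 0 (S = (9*(-1/12) - 3*(-1/4))*(-10) = (-3/4 + 3/4)*(-10) = 0*(-10) = 0)
X*S = 49*0 = 0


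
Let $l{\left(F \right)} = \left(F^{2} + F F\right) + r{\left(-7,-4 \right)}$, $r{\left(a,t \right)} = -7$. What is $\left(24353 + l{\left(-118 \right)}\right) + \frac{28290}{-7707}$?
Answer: $\frac{134076956}{2569} \approx 52190.0$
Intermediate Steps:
$l{\left(F \right)} = -7 + 2 F^{2}$ ($l{\left(F \right)} = \left(F^{2} + F F\right) - 7 = \left(F^{2} + F^{2}\right) - 7 = 2 F^{2} - 7 = -7 + 2 F^{2}$)
$\left(24353 + l{\left(-118 \right)}\right) + \frac{28290}{-7707} = \left(24353 - \left(7 - 2 \left(-118\right)^{2}\right)\right) + \frac{28290}{-7707} = \left(24353 + \left(-7 + 2 \cdot 13924\right)\right) + 28290 \left(- \frac{1}{7707}\right) = \left(24353 + \left(-7 + 27848\right)\right) - \frac{9430}{2569} = \left(24353 + 27841\right) - \frac{9430}{2569} = 52194 - \frac{9430}{2569} = \frac{134076956}{2569}$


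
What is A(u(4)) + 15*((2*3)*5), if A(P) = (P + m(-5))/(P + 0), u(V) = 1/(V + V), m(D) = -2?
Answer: 435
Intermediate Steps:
u(V) = 1/(2*V)
A(P) = (-2 + P)/P (A(P) = (P - 2)/(P + 0) = (-2 + P)/P)
A(u(4)) + 15*((2*3)*5) = (-2 + (½)/4)/(((½)/4)) + 15*((2*3)*5) = (-2 + (½)*(¼))/(((½)*(¼))) + 15*(6*5) = (-2 + ⅛)/(⅛) + 15*30 = 8*(-15/8) + 450 = -15 + 450 = 435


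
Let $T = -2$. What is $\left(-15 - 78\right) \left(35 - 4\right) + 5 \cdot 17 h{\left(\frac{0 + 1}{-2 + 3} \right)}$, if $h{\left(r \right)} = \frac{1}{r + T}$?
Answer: $-2968$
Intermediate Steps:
$h{\left(r \right)} = \frac{1}{-2 + r}$ ($h{\left(r \right)} = \frac{1}{r - 2} = \frac{1}{-2 + r}$)
$\left(-15 - 78\right) \left(35 - 4\right) + 5 \cdot 17 h{\left(\frac{0 + 1}{-2 + 3} \right)} = \left(-15 - 78\right) \left(35 - 4\right) + \frac{5 \cdot 17}{-2 + \frac{0 + 1}{-2 + 3}} = \left(-93\right) 31 + \frac{85}{-2 + 1 \cdot 1^{-1}} = -2883 + \frac{85}{-2 + 1 \cdot 1} = -2883 + \frac{85}{-2 + 1} = -2883 + \frac{85}{-1} = -2883 + 85 \left(-1\right) = -2883 - 85 = -2968$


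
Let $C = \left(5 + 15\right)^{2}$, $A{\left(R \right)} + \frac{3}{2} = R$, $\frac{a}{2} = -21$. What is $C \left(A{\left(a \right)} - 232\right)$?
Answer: $-110200$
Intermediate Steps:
$a = -42$ ($a = 2 \left(-21\right) = -42$)
$A{\left(R \right)} = - \frac{3}{2} + R$
$C = 400$ ($C = 20^{2} = 400$)
$C \left(A{\left(a \right)} - 232\right) = 400 \left(\left(- \frac{3}{2} - 42\right) - 232\right) = 400 \left(- \frac{87}{2} - 232\right) = 400 \left(- \frac{551}{2}\right) = -110200$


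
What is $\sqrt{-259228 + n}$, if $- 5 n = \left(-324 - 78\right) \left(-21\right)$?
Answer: $\frac{i \sqrt{6522910}}{5} \approx 510.8 i$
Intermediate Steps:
$n = - \frac{8442}{5}$ ($n = - \frac{\left(-324 - 78\right) \left(-21\right)}{5} = - \frac{\left(-402\right) \left(-21\right)}{5} = \left(- \frac{1}{5}\right) 8442 = - \frac{8442}{5} \approx -1688.4$)
$\sqrt{-259228 + n} = \sqrt{-259228 - \frac{8442}{5}} = \sqrt{- \frac{1304582}{5}} = \frac{i \sqrt{6522910}}{5}$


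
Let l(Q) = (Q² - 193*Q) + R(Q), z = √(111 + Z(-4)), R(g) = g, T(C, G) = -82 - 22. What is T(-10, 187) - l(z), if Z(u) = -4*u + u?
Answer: -227 + 192*√123 ≈ 1902.4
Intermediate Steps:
Z(u) = -3*u
T(C, G) = -104
z = √123 (z = √(111 - 3*(-4)) = √(111 + 12) = √123 ≈ 11.091)
l(Q) = Q² - 192*Q (l(Q) = (Q² - 193*Q) + Q = Q² - 192*Q)
T(-10, 187) - l(z) = -104 - √123*(-192 + √123)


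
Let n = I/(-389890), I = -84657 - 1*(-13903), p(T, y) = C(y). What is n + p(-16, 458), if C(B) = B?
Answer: 89320187/194945 ≈ 458.18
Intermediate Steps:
p(T, y) = y
I = -70754 (I = -84657 + 13903 = -70754)
n = 35377/194945 (n = -70754/(-389890) = -70754*(-1/389890) = 35377/194945 ≈ 0.18147)
n + p(-16, 458) = 35377/194945 + 458 = 89320187/194945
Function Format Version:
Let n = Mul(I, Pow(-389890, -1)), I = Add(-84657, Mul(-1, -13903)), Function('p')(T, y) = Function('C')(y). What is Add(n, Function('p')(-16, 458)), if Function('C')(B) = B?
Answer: Rational(89320187, 194945) ≈ 458.18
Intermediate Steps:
Function('p')(T, y) = y
I = -70754 (I = Add(-84657, 13903) = -70754)
n = Rational(35377, 194945) (n = Mul(-70754, Pow(-389890, -1)) = Mul(-70754, Rational(-1, 389890)) = Rational(35377, 194945) ≈ 0.18147)
Add(n, Function('p')(-16, 458)) = Add(Rational(35377, 194945), 458) = Rational(89320187, 194945)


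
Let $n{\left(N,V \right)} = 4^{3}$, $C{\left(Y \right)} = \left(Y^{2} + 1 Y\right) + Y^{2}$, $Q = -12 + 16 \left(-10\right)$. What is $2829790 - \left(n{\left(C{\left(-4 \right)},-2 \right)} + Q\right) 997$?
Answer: $2937466$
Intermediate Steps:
$Q = -172$ ($Q = -12 - 160 = -172$)
$C{\left(Y \right)} = Y + 2 Y^{2}$ ($C{\left(Y \right)} = \left(Y^{2} + Y\right) + Y^{2} = \left(Y + Y^{2}\right) + Y^{2} = Y + 2 Y^{2}$)
$n{\left(N,V \right)} = 64$
$2829790 - \left(n{\left(C{\left(-4 \right)},-2 \right)} + Q\right) 997 = 2829790 - \left(64 - 172\right) 997 = 2829790 - \left(-108\right) 997 = 2829790 - -107676 = 2829790 + 107676 = 2937466$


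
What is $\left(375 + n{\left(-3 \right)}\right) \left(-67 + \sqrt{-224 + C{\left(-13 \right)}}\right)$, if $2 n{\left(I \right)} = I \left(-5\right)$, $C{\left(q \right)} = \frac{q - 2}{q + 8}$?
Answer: $- \frac{51255}{2} + \frac{765 i \sqrt{221}}{2} \approx -25628.0 + 5686.3 i$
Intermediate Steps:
$C{\left(q \right)} = \frac{-2 + q}{8 + q}$
$n{\left(I \right)} = - \frac{5 I}{2}$ ($n{\left(I \right)} = \frac{I \left(-5\right)}{2} = \frac{\left(-5\right) I}{2} = - \frac{5 I}{2}$)
$\left(375 + n{\left(-3 \right)}\right) \left(-67 + \sqrt{-224 + C{\left(-13 \right)}}\right) = \left(375 - - \frac{15}{2}\right) \left(-67 + \sqrt{-224 + \frac{-2 - 13}{8 - 13}}\right) = \left(375 + \frac{15}{2}\right) \left(-67 + \sqrt{-224 + \frac{1}{-5} \left(-15\right)}\right) = \frac{765 \left(-67 + \sqrt{-224 - -3}\right)}{2} = \frac{765 \left(-67 + \sqrt{-224 + 3}\right)}{2} = \frac{765 \left(-67 + \sqrt{-221}\right)}{2} = \frac{765 \left(-67 + i \sqrt{221}\right)}{2} = - \frac{51255}{2} + \frac{765 i \sqrt{221}}{2}$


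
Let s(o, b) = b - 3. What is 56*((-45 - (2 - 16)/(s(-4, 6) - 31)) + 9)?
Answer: -2044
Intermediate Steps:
s(o, b) = -3 + b
56*((-45 - (2 - 16)/(s(-4, 6) - 31)) + 9) = 56*((-45 - (2 - 16)/((-3 + 6) - 31)) + 9) = 56*((-45 - (-14)/(3 - 31)) + 9) = 56*((-45 - (-14)/(-28)) + 9) = 56*((-45 - (-14)*(-1)/28) + 9) = 56*((-45 - 1*½) + 9) = 56*((-45 - ½) + 9) = 56*(-91/2 + 9) = 56*(-73/2) = -2044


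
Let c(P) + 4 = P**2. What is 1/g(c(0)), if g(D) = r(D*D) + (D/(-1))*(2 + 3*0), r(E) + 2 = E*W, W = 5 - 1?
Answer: 1/70 ≈ 0.014286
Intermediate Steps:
c(P) = -4 + P**2
W = 4
r(E) = -2 + 4*E (r(E) = -2 + E*4 = -2 + 4*E)
g(D) = -2 - 2*D + 4*D**2 (g(D) = (-2 + 4*(D*D)) + (D/(-1))*(2 + 3*0) = (-2 + 4*D**2) + (D*(-1))*(2 + 0) = (-2 + 4*D**2) - D*2 = (-2 + 4*D**2) - 2*D = -2 - 2*D + 4*D**2)
1/g(c(0)) = 1/(-2 - 2*(-4 + 0**2) + 4*(-4 + 0**2)**2) = 1/(-2 - 2*(-4 + 0) + 4*(-4 + 0)**2) = 1/(-2 - 2*(-4) + 4*(-4)**2) = 1/(-2 + 8 + 4*16) = 1/(-2 + 8 + 64) = 1/70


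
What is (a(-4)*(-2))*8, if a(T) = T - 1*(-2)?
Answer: 32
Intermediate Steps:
a(T) = 2 + T (a(T) = T + 2 = 2 + T)
(a(-4)*(-2))*8 = ((2 - 4)*(-2))*8 = -2*(-2)*8 = 4*8 = 32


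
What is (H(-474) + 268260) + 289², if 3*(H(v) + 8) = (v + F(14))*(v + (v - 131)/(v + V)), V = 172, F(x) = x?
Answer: 192138059/453 ≈ 4.2415e+5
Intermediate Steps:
H(v) = -8 + (14 + v)*(v + (-131 + v)/(172 + v))/3 (H(v) = -8 + ((v + 14)*(v + (v - 131)/(v + 172)))/3 = -8 + ((14 + v)*(v + (-131 + v)/(172 + v)))/3 = -8 + (14 + v)*(v + (-131 + v)/(172 + v))/3)
(H(-474) + 268260) + 289² = ((-5962 + (-474)³ + 187*(-474)² + 2267*(-474))/(3*(172 - 474)) + 268260) + 289² = ((⅓)*(-5962 - 106496424 + 187*224676 - 1074558)/(-302) + 268260) + 83521 = ((⅓)*(-1/302)*(-5962 - 106496424 + 42014412 - 1074558) + 268260) + 83521 = ((⅓)*(-1/302)*(-65562532) + 268260) + 83521 = (32781266/453 + 268260) + 83521 = 154303046/453 + 83521 = 192138059/453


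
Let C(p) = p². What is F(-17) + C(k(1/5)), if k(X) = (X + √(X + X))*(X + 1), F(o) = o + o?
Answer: -20854/625 + 72*√10/625 ≈ -33.002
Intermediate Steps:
F(o) = 2*o
k(X) = (1 + X)*(X + √2*√X) (k(X) = (X + √(2*X))*(1 + X) = (X + √2*√X)*(1 + X) = (1 + X)*(X + √2*√X))
F(-17) + C(k(1/5)) = 2*(-17) + (1/5 + (1/5)² + √2*√(1/5) + √2*(1/5)^(3/2))² = -34 + (⅕ + (⅕)² + √2*√(⅕) + √2*(⅕)^(3/2))² = -34 + (⅕ + 1/25 + √2*(√5/5) + √2*(√5/25))² = -34 + (⅕ + 1/25 + √10/5 + √10/25)² = -34 + (6/25 + 6*√10/25)²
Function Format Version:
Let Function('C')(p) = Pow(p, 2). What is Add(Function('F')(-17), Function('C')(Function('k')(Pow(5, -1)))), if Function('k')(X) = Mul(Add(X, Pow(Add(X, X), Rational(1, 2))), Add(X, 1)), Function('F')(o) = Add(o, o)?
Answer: Add(Rational(-20854, 625), Mul(Rational(72, 625), Pow(10, Rational(1, 2)))) ≈ -33.002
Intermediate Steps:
Function('F')(o) = Mul(2, o)
Function('k')(X) = Mul(Add(1, X), Add(X, Mul(Pow(2, Rational(1, 2)), Pow(X, Rational(1, 2))))) (Function('k')(X) = Mul(Add(X, Pow(Mul(2, X), Rational(1, 2))), Add(1, X)) = Mul(Add(X, Mul(Pow(2, Rational(1, 2)), Pow(X, Rational(1, 2)))), Add(1, X)) = Mul(Add(1, X), Add(X, Mul(Pow(2, Rational(1, 2)), Pow(X, Rational(1, 2))))))
Add(Function('F')(-17), Function('C')(Function('k')(Pow(5, -1)))) = Add(Mul(2, -17), Pow(Add(Pow(5, -1), Pow(Pow(5, -1), 2), Mul(Pow(2, Rational(1, 2)), Pow(Pow(5, -1), Rational(1, 2))), Mul(Pow(2, Rational(1, 2)), Pow(Pow(5, -1), Rational(3, 2)))), 2)) = Add(-34, Pow(Add(Rational(1, 5), Pow(Rational(1, 5), 2), Mul(Pow(2, Rational(1, 2)), Pow(Rational(1, 5), Rational(1, 2))), Mul(Pow(2, Rational(1, 2)), Pow(Rational(1, 5), Rational(3, 2)))), 2)) = Add(-34, Pow(Add(Rational(1, 5), Rational(1, 25), Mul(Pow(2, Rational(1, 2)), Mul(Rational(1, 5), Pow(5, Rational(1, 2)))), Mul(Pow(2, Rational(1, 2)), Mul(Rational(1, 25), Pow(5, Rational(1, 2))))), 2)) = Add(-34, Pow(Add(Rational(1, 5), Rational(1, 25), Mul(Rational(1, 5), Pow(10, Rational(1, 2))), Mul(Rational(1, 25), Pow(10, Rational(1, 2)))), 2)) = Add(-34, Pow(Add(Rational(6, 25), Mul(Rational(6, 25), Pow(10, Rational(1, 2)))), 2))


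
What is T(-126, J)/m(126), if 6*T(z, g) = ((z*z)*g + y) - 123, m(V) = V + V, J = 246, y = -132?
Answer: 1301747/504 ≈ 2582.8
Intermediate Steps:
m(V) = 2*V
T(z, g) = -85/2 + g*z²/6 (T(z, g) = (((z*z)*g - 132) - 123)/6 = ((z²*g - 132) - 123)/6 = ((g*z² - 132) - 123)/6 = ((-132 + g*z²) - 123)/6 = (-255 + g*z²)/6 = -85/2 + g*z²/6)
T(-126, J)/m(126) = (-85/2 + (⅙)*246*(-126)²)/((2*126)) = (-85/2 + (⅙)*246*15876)/252 = (-85/2 + 650916)*(1/252) = (1301747/2)*(1/252) = 1301747/504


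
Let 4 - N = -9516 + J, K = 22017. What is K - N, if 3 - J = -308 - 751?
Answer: 13559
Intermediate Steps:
J = 1062 (J = 3 - (-308 - 751) = 3 - 1*(-1059) = 3 + 1059 = 1062)
N = 8458 (N = 4 - (-9516 + 1062) = 4 - 1*(-8454) = 4 + 8454 = 8458)
K - N = 22017 - 1*8458 = 22017 - 8458 = 13559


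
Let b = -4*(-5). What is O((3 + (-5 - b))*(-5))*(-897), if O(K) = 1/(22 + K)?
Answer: -299/44 ≈ -6.7955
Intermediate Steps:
b = 20
O((3 + (-5 - b))*(-5))*(-897) = -897/(22 + (3 + (-5 - 1*20))*(-5)) = -897/(22 + (3 + (-5 - 20))*(-5)) = -897/(22 + (3 - 25)*(-5)) = -897/(22 - 22*(-5)) = -897/(22 + 110) = -897/132 = (1/132)*(-897) = -299/44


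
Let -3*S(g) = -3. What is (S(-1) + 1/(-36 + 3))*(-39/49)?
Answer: -416/539 ≈ -0.77180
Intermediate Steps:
S(g) = 1 (S(g) = -⅓*(-3) = 1)
(S(-1) + 1/(-36 + 3))*(-39/49) = (1 + 1/(-36 + 3))*(-39/49) = (1 + 1/(-33))*(-39*1/49) = (1 - 1/33)*(-39/49) = (32/33)*(-39/49) = -416/539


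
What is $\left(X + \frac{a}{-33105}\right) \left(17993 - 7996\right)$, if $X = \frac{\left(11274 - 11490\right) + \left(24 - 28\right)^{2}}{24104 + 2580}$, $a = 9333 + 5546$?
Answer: $- \frac{1008827850823}{220843455} \approx -4568.1$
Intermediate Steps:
$a = 14879$
$X = - \frac{50}{6671}$ ($X = \frac{\left(11274 - 11490\right) + \left(-4\right)^{2}}{26684} = \left(-216 + 16\right) \frac{1}{26684} = \left(-200\right) \frac{1}{26684} = - \frac{50}{6671} \approx -0.0074951$)
$\left(X + \frac{a}{-33105}\right) \left(17993 - 7996\right) = \left(- \frac{50}{6671} + \frac{14879}{-33105}\right) \left(17993 - 7996\right) = \left(- \frac{50}{6671} + 14879 \left(- \frac{1}{33105}\right)\right) 9997 = \left(- \frac{50}{6671} - \frac{14879}{33105}\right) 9997 = \left(- \frac{100913059}{220843455}\right) 9997 = - \frac{1008827850823}{220843455}$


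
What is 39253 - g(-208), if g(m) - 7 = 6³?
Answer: 39030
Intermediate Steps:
g(m) = 223 (g(m) = 7 + 6³ = 7 + 216 = 223)
39253 - g(-208) = 39253 - 1*223 = 39253 - 223 = 39030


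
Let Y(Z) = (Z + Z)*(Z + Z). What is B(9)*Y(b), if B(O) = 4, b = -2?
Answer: 64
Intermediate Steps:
Y(Z) = 4*Z² (Y(Z) = (2*Z)*(2*Z) = 4*Z²)
B(9)*Y(b) = 4*(4*(-2)²) = 4*(4*4) = 4*16 = 64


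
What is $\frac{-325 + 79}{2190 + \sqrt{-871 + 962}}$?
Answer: $- \frac{538740}{4796009} + \frac{246 \sqrt{91}}{4796009} \approx -0.11184$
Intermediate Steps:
$\frac{-325 + 79}{2190 + \sqrt{-871 + 962}} = - \frac{246}{2190 + \sqrt{91}}$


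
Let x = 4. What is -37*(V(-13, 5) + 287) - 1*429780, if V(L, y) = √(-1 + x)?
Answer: -440399 - 37*√3 ≈ -4.4046e+5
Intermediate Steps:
V(L, y) = √3 (V(L, y) = √(-1 + 4) = √3)
-37*(V(-13, 5) + 287) - 1*429780 = -37*(√3 + 287) - 1*429780 = -37*(287 + √3) - 429780 = (-10619 - 37*√3) - 429780 = -440399 - 37*√3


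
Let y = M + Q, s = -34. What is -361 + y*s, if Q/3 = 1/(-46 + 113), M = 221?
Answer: -527727/67 ≈ -7876.5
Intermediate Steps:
Q = 3/67 (Q = 3/(-46 + 113) = 3/67 ≈ 0.044776)
y = 14810/67 (y = 221 + 3/67 = 14810/67 ≈ 221.04)
-361 + y*s = -361 + (14810/67)*(-34) = -361 - 503540/67 = -527727/67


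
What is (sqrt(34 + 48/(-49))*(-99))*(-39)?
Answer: 3861*sqrt(1618)/7 ≈ 22187.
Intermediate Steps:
(sqrt(34 + 48/(-49))*(-99))*(-39) = (sqrt(34 + 48*(-1/49))*(-99))*(-39) = (sqrt(34 - 48/49)*(-99))*(-39) = (sqrt(1618/49)*(-99))*(-39) = ((sqrt(1618)/7)*(-99))*(-39) = -99*sqrt(1618)/7*(-39) = 3861*sqrt(1618)/7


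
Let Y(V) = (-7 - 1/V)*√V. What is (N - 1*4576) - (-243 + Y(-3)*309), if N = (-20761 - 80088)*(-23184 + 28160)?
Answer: -501828957 + 2060*I*√3 ≈ -5.0183e+8 + 3568.0*I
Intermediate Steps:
N = -501824624 (N = -100849*4976 = -501824624)
Y(V) = √V*(-7 - 1/V)
(N - 1*4576) - (-243 + Y(-3)*309) = (-501824624 - 1*4576) - (-243 + ((-1 - 7*(-3))/√(-3))*309) = (-501824624 - 4576) - (-243 + ((-I*√3/3)*(-1 + 21))*309) = -501829200 - (-243 + (-I*√3/3*20)*309) = -501829200 - (-243 - 20*I*√3/3*309) = -501829200 - (-243 - 2060*I*√3) = -501829200 + (243 + 2060*I*√3) = -501828957 + 2060*I*√3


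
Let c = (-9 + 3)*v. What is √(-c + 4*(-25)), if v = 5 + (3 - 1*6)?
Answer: 2*I*√22 ≈ 9.3808*I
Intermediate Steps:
v = 2 (v = 5 + (3 - 6) = 5 - 3 = 2)
c = -12 (c = (-9 + 3)*2 = -6*2 = -12)
√(-c + 4*(-25)) = √(-1*(-12) + 4*(-25)) = √(12 - 100) = √(-88) = 2*I*√22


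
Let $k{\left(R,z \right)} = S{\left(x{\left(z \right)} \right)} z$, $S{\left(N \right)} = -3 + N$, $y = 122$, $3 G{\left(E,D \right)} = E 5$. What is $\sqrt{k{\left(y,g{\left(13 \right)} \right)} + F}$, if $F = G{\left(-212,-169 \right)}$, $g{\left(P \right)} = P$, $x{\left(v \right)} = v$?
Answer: $\frac{i \sqrt{2010}}{3} \approx 14.944 i$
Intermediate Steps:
$G{\left(E,D \right)} = \frac{5 E}{3}$ ($G{\left(E,D \right)} = \frac{E 5}{3} = \frac{5 E}{3}$)
$F = - \frac{1060}{3}$ ($F = \frac{5}{3} \left(-212\right) = - \frac{1060}{3} \approx -353.33$)
$k{\left(R,z \right)} = z \left(-3 + z\right)$ ($k{\left(R,z \right)} = \left(-3 + z\right) z = z \left(-3 + z\right)$)
$\sqrt{k{\left(y,g{\left(13 \right)} \right)} + F} = \sqrt{13 \left(-3 + 13\right) - \frac{1060}{3}} = \sqrt{13 \cdot 10 - \frac{1060}{3}} = \sqrt{130 - \frac{1060}{3}} = \sqrt{- \frac{670}{3}} = \frac{i \sqrt{2010}}{3}$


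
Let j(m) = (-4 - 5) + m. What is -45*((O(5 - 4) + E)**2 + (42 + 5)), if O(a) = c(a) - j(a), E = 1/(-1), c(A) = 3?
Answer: -6615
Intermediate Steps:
j(m) = -9 + m
E = -1
O(a) = 12 - a (O(a) = 3 - (-9 + a) = 3 + (9 - a) = 12 - a)
-45*((O(5 - 4) + E)**2 + (42 + 5)) = -45*(((12 - (5 - 4)) - 1)**2 + (42 + 5)) = -45*(((12 - 1*1) - 1)**2 + 47) = -45*(((12 - 1) - 1)**2 + 47) = -45*((11 - 1)**2 + 47) = -45*(10**2 + 47) = -45*(100 + 47) = -45*147 = -6615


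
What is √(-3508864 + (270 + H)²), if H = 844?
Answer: 2*I*√566967 ≈ 1505.9*I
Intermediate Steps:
√(-3508864 + (270 + H)²) = √(-3508864 + (270 + 844)²) = √(-3508864 + 1114²) = √(-3508864 + 1240996) = √(-2267868) = 2*I*√566967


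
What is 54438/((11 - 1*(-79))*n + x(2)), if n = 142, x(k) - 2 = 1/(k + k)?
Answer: 72584/17043 ≈ 4.2589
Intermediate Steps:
x(k) = 2 + 1/(2*k) (x(k) = 2 + 1/(k + k) = 2 + 1/(2*k))
54438/((11 - 1*(-79))*n + x(2)) = 54438/((11 - 1*(-79))*142 + (2 + (½)/2)) = 54438/((11 + 79)*142 + (2 + (½)*(½))) = 54438/(90*142 + (2 + ¼)) = 54438/(12780 + 9/4) = 54438/(51129/4) = 54438*(4/51129) = 72584/17043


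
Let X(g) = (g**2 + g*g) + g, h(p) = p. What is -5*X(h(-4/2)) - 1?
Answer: -31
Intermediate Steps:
X(g) = g + 2*g**2 (X(g) = (g**2 + g**2) + g = 2*g**2 + g = g + 2*g**2)
-5*X(h(-4/2)) - 1 = -5*(-4/2)*(1 + 2*(-4/2)) - 1 = -5*(-4*1/2)*(1 + 2*(-4*1/2)) - 1 = -(-10)*(1 + 2*(-2)) - 1 = -(-10)*(1 - 4) - 1 = -(-10)*(-3) - 1 = -5*6 - 1 = -30 - 1 = -31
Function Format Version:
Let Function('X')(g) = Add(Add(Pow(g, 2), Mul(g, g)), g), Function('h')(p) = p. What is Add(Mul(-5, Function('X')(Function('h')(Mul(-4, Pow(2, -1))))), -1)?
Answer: -31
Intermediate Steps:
Function('X')(g) = Add(g, Mul(2, Pow(g, 2))) (Function('X')(g) = Add(Add(Pow(g, 2), Pow(g, 2)), g) = Add(Mul(2, Pow(g, 2)), g) = Add(g, Mul(2, Pow(g, 2))))
Add(Mul(-5, Function('X')(Function('h')(Mul(-4, Pow(2, -1))))), -1) = Add(Mul(-5, Mul(Mul(-4, Pow(2, -1)), Add(1, Mul(2, Mul(-4, Pow(2, -1)))))), -1) = Add(Mul(-5, Mul(Mul(-4, Rational(1, 2)), Add(1, Mul(2, Mul(-4, Rational(1, 2)))))), -1) = Add(Mul(-5, Mul(-2, Add(1, Mul(2, -2)))), -1) = Add(Mul(-5, Mul(-2, Add(1, -4))), -1) = Add(Mul(-5, Mul(-2, -3)), -1) = Add(Mul(-5, 6), -1) = Add(-30, -1) = -31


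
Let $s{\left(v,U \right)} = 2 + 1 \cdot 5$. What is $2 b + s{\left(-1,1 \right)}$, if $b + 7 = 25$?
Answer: $43$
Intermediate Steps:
$b = 18$ ($b = -7 + 25 = 18$)
$s{\left(v,U \right)} = 7$ ($s{\left(v,U \right)} = 2 + 5 = 7$)
$2 b + s{\left(-1,1 \right)} = 2 \cdot 18 + 7 = 36 + 7 = 43$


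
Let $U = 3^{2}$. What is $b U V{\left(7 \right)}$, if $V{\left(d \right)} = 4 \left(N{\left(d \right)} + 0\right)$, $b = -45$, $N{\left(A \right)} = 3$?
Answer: $-4860$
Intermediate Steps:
$V{\left(d \right)} = 12$ ($V{\left(d \right)} = 4 \left(3 + 0\right) = 4 \cdot 3 = 12$)
$U = 9$
$b U V{\left(7 \right)} = \left(-45\right) 9 \cdot 12 = \left(-405\right) 12 = -4860$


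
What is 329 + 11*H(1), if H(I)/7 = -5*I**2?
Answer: -56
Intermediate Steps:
H(I) = -35*I**2 (H(I) = 7*(-5*I**2) = -35*I**2)
329 + 11*H(1) = 329 + 11*(-35*1**2) = 329 + 11*(-35*1) = 329 + 11*(-35) = 329 - 385 = -56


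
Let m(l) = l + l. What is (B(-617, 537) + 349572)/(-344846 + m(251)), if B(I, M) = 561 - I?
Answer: -175375/172172 ≈ -1.0186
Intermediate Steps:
m(l) = 2*l
(B(-617, 537) + 349572)/(-344846 + m(251)) = ((561 - 1*(-617)) + 349572)/(-344846 + 2*251) = ((561 + 617) + 349572)/(-344846 + 502) = (1178 + 349572)/(-344344) = 350750*(-1/344344) = -175375/172172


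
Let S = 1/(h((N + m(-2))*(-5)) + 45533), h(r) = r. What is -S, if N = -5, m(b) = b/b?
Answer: -1/45553 ≈ -2.1952e-5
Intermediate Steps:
m(b) = 1
S = 1/45553 (S = 1/((-5 + 1)*(-5) + 45533) = 1/(-4*(-5) + 45533) = 1/(20 + 45533) = 1/45553 ≈ 2.1952e-5)
-S = -1*1/45553 = -1/45553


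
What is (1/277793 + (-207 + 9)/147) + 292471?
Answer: 3981055094358/13611857 ≈ 2.9247e+5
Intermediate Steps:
(1/277793 + (-207 + 9)/147) + 292471 = (1/277793 - 198*1/147) + 292471 = (1/277793 - 66/49) + 292471 = -18334289/13611857 + 292471 = 3981055094358/13611857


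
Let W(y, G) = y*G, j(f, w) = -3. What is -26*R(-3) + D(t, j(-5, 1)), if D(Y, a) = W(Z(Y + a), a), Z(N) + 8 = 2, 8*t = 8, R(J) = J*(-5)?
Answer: -372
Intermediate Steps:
R(J) = -5*J
t = 1 (t = (⅛)*8 = 1)
Z(N) = -6 (Z(N) = -8 + 2 = -6)
W(y, G) = G*y
D(Y, a) = -6*a (D(Y, a) = a*(-6) = -6*a)
-26*R(-3) + D(t, j(-5, 1)) = -(-130)*(-3) - 6*(-3) = -26*15 + 18 = -390 + 18 = -372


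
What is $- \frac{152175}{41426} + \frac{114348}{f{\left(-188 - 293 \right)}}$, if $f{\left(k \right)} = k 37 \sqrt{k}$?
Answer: $- \frac{152175}{41426} + \frac{8796 i \sqrt{481}}{658489} \approx -3.6734 + 0.29296 i$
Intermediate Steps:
$f{\left(k \right)} = 37 k^{\frac{3}{2}}$
$- \frac{152175}{41426} + \frac{114348}{f{\left(-188 - 293 \right)}} = - \frac{152175}{41426} + \frac{114348}{37 \left(-188 - 293\right)^{\frac{3}{2}}} = \left(-152175\right) \frac{1}{41426} + \frac{114348}{37 \left(-188 - 293\right)^{\frac{3}{2}}} = - \frac{152175}{41426} + \frac{114348}{37 \left(-481\right)^{\frac{3}{2}}} = - \frac{152175}{41426} + \frac{114348}{37 \left(- 481 i \sqrt{481}\right)} = - \frac{152175}{41426} + \frac{114348}{\left(-17797\right) i \sqrt{481}} = - \frac{152175}{41426} + 114348 \frac{i \sqrt{481}}{8560357} = - \frac{152175}{41426} + \frac{8796 i \sqrt{481}}{658489}$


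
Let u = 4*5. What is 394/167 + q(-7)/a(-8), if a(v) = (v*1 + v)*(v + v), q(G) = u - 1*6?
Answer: 51601/21376 ≈ 2.4140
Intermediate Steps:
u = 20
q(G) = 14 (q(G) = 20 - 1*6 = 20 - 6 = 14)
a(v) = 4*v**2 (a(v) = (v + v)*(2*v) = (2*v)*(2*v) = 4*v**2)
394/167 + q(-7)/a(-8) = 394/167 + 14/((4*(-8)**2)) = 394*(1/167) + 14/((4*64)) = 394/167 + 14/256 = 394/167 + 14*(1/256) = 394/167 + 7/128 = 51601/21376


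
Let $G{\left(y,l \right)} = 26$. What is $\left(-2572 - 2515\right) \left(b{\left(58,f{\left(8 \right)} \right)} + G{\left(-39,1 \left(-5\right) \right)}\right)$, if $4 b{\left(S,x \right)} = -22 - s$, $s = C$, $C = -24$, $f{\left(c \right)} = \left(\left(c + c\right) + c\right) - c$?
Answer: $- \frac{269611}{2} \approx -1.3481 \cdot 10^{5}$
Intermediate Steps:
$f{\left(c \right)} = 2 c$ ($f{\left(c \right)} = \left(2 c + c\right) - c = 3 c - c = 2 c$)
$s = -24$
$b{\left(S,x \right)} = \frac{1}{2}$ ($b{\left(S,x \right)} = \frac{-22 - -24}{4} = \frac{-22 + 24}{4} = \frac{1}{4} \cdot 2 = \frac{1}{2}$)
$\left(-2572 - 2515\right) \left(b{\left(58,f{\left(8 \right)} \right)} + G{\left(-39,1 \left(-5\right) \right)}\right) = \left(-2572 - 2515\right) \left(\frac{1}{2} + 26\right) = \left(-5087\right) \frac{53}{2} = - \frac{269611}{2}$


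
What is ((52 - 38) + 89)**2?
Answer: 10609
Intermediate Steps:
((52 - 38) + 89)**2 = (14 + 89)**2 = 103**2 = 10609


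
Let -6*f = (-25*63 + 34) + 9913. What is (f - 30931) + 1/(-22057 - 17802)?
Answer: -3865485964/119577 ≈ -32326.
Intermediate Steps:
f = -4186/3 (f = -((-25*63 + 34) + 9913)/6 = -((-1575 + 34) + 9913)/6 = -(-1541 + 9913)/6 = -1/6*8372 = -4186/3 ≈ -1395.3)
(f - 30931) + 1/(-22057 - 17802) = (-4186/3 - 30931) + 1/(-22057 - 17802) = -96979/3 + 1/(-39859) = -96979/3 - 1/39859 = -3865485964/119577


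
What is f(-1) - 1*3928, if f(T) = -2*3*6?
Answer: -3964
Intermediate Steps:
f(T) = -36 (f(T) = -6*6 = -36)
f(-1) - 1*3928 = -36 - 1*3928 = -36 - 3928 = -3964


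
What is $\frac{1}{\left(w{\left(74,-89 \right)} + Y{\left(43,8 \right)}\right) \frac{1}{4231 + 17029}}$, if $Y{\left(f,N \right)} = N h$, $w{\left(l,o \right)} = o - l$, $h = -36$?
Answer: $- \frac{21260}{451} \approx -47.14$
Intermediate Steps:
$Y{\left(f,N \right)} = - 36 N$ ($Y{\left(f,N \right)} = N \left(-36\right) = - 36 N$)
$\frac{1}{\left(w{\left(74,-89 \right)} + Y{\left(43,8 \right)}\right) \frac{1}{4231 + 17029}} = \frac{1}{\left(\left(-89 - 74\right) - 288\right) \frac{1}{4231 + 17029}} = \frac{1}{\left(\left(-89 - 74\right) - 288\right) \frac{1}{21260}} = \frac{1}{\left(-163 - 288\right) \frac{1}{21260}} = \frac{1}{\left(-451\right) \frac{1}{21260}} = \frac{1}{- \frac{451}{21260}} = - \frac{21260}{451}$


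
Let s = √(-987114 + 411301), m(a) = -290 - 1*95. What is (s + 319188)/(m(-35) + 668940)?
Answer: 319188/668555 + I*√575813/668555 ≈ 0.47743 + 0.001135*I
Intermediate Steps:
m(a) = -385 (m(a) = -290 - 95 = -385)
s = I*√575813 (s = √(-575813) = I*√575813 ≈ 758.82*I)
(s + 319188)/(m(-35) + 668940) = (I*√575813 + 319188)/(-385 + 668940) = (319188 + I*√575813)/668555 = (319188 + I*√575813)*(1/668555) = 319188/668555 + I*√575813/668555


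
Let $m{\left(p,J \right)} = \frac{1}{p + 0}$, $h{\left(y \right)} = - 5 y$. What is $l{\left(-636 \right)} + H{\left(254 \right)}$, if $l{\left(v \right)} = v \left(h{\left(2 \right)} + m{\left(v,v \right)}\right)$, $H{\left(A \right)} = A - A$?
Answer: $6361$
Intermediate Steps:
$H{\left(A \right)} = 0$
$m{\left(p,J \right)} = \frac{1}{p}$
$l{\left(v \right)} = v \left(-10 + \frac{1}{v}\right)$ ($l{\left(v \right)} = v \left(\left(-5\right) 2 + \frac{1}{v}\right) = v \left(-10 + \frac{1}{v}\right)$)
$l{\left(-636 \right)} + H{\left(254 \right)} = \left(1 - -6360\right) + 0 = \left(1 + 6360\right) + 0 = 6361 + 0 = 6361$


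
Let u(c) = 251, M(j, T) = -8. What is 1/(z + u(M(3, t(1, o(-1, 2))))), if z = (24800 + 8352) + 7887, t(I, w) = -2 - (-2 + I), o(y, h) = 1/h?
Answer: 1/41290 ≈ 2.4219e-5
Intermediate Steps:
o(y, h) = 1/h
t(I, w) = -I (t(I, w) = -2 + (2 - I) = -I)
z = 41039 (z = 33152 + 7887 = 41039)
1/(z + u(M(3, t(1, o(-1, 2))))) = 1/(41039 + 251) = 1/41290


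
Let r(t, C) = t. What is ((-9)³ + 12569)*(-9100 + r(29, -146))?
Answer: -107400640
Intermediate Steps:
((-9)³ + 12569)*(-9100 + r(29, -146)) = ((-9)³ + 12569)*(-9100 + 29) = (-729 + 12569)*(-9071) = 11840*(-9071) = -107400640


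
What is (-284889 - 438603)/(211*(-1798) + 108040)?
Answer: 120582/45223 ≈ 2.6664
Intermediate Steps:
(-284889 - 438603)/(211*(-1798) + 108040) = -723492/(-379378 + 108040) = -723492/(-271338) = -723492*(-1/271338) = 120582/45223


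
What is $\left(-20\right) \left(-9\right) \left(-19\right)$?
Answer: $-3420$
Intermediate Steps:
$\left(-20\right) \left(-9\right) \left(-19\right) = 180 \left(-19\right) = -3420$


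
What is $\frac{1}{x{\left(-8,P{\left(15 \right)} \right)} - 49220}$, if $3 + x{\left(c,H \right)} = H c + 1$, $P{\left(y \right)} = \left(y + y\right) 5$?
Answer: $- \frac{1}{50422} \approx -1.9833 \cdot 10^{-5}$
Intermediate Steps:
$P{\left(y \right)} = 10 y$ ($P{\left(y \right)} = 2 y 5 = 10 y$)
$x{\left(c,H \right)} = -2 + H c$ ($x{\left(c,H \right)} = -3 + \left(H c + 1\right) = -3 + \left(1 + H c\right) = -2 + H c$)
$\frac{1}{x{\left(-8,P{\left(15 \right)} \right)} - 49220} = \frac{1}{\left(-2 + 10 \cdot 15 \left(-8\right)\right) - 49220} = \frac{1}{\left(-2 + 150 \left(-8\right)\right) - 49220} = \frac{1}{\left(-2 - 1200\right) - 49220} = \frac{1}{-1202 - 49220} = \frac{1}{-50422} = - \frac{1}{50422}$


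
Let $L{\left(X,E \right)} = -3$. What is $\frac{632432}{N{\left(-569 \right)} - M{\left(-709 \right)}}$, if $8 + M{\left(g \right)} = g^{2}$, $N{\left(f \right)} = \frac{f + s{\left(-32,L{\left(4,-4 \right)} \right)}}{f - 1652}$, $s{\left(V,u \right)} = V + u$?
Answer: $- \frac{1404631472}{1116436129} \approx -1.2581$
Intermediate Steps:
$N{\left(f \right)} = \frac{-35 + f}{-1652 + f}$ ($N{\left(f \right)} = \frac{f - 35}{f - 1652} = \frac{f - 35}{-1652 + f} = \frac{-35 + f}{-1652 + f}$)
$M{\left(g \right)} = -8 + g^{2}$
$\frac{632432}{N{\left(-569 \right)} - M{\left(-709 \right)}} = \frac{632432}{\frac{-35 - 569}{-1652 - 569} - \left(-8 + \left(-709\right)^{2}\right)} = \frac{632432}{\frac{1}{-2221} \left(-604\right) - \left(-8 + 502681\right)} = \frac{632432}{\left(- \frac{1}{2221}\right) \left(-604\right) - 502673} = \frac{632432}{\frac{604}{2221} - 502673} = \frac{632432}{- \frac{1116436129}{2221}} = 632432 \left(- \frac{2221}{1116436129}\right) = - \frac{1404631472}{1116436129}$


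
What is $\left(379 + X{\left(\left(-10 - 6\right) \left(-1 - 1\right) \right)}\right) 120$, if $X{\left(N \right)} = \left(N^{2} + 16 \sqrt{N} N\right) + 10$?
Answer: $169560 + 245760 \sqrt{2} \approx 5.1712 \cdot 10^{5}$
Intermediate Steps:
$X{\left(N \right)} = 10 + N^{2} + 16 N^{\frac{3}{2}}$ ($X{\left(N \right)} = \left(N^{2} + 16 N^{\frac{3}{2}}\right) + 10 = 10 + N^{2} + 16 N^{\frac{3}{2}}$)
$\left(379 + X{\left(\left(-10 - 6\right) \left(-1 - 1\right) \right)}\right) 120 = \left(379 + \left(10 + \left(\left(-10 - 6\right) \left(-1 - 1\right)\right)^{2} + 16 \left(\left(-10 - 6\right) \left(-1 - 1\right)\right)^{\frac{3}{2}}\right)\right) 120 = \left(379 + \left(10 + \left(\left(-16\right) \left(-2\right)\right)^{2} + 16 \left(\left(-16\right) \left(-2\right)\right)^{\frac{3}{2}}\right)\right) 120 = \left(379 + \left(10 + 32^{2} + 16 \cdot 32^{\frac{3}{2}}\right)\right) 120 = \left(379 + \left(10 + 1024 + 16 \cdot 128 \sqrt{2}\right)\right) 120 = \left(379 + \left(10 + 1024 + 2048 \sqrt{2}\right)\right) 120 = \left(379 + \left(1034 + 2048 \sqrt{2}\right)\right) 120 = \left(1413 + 2048 \sqrt{2}\right) 120 = 169560 + 245760 \sqrt{2}$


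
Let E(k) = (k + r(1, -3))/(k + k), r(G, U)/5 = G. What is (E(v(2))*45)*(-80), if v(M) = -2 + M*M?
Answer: -6300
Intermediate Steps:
r(G, U) = 5*G
v(M) = -2 + M²
E(k) = (5 + k)/(2*k) (E(k) = (k + 5*1)/(k + k) = (k + 5)/((2*k)) = (5 + k)*(1/(2*k)) = (5 + k)/(2*k))
(E(v(2))*45)*(-80) = (((5 + (-2 + 2²))/(2*(-2 + 2²)))*45)*(-80) = (((5 + (-2 + 4))/(2*(-2 + 4)))*45)*(-80) = (((½)*(5 + 2)/2)*45)*(-80) = (((½)*(½)*7)*45)*(-80) = ((7/4)*45)*(-80) = (315/4)*(-80) = -6300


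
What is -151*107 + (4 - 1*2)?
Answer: -16155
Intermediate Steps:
-151*107 + (4 - 1*2) = -16157 + (4 - 2) = -16157 + 2 = -16155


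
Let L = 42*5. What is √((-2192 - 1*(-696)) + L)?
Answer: I*√1286 ≈ 35.861*I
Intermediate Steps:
L = 210
√((-2192 - 1*(-696)) + L) = √((-2192 - 1*(-696)) + 210) = √((-2192 + 696) + 210) = √(-1496 + 210) = √(-1286) = I*√1286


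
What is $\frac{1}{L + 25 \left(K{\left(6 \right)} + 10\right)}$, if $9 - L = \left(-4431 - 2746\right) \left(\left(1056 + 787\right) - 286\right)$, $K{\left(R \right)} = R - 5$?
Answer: $\frac{1}{11174873} \approx 8.9486 \cdot 10^{-8}$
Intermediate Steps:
$K{\left(R \right)} = -5 + R$ ($K{\left(R \right)} = R - 5 = -5 + R$)
$L = 11174598$ ($L = 9 - \left(-4431 - 2746\right) \left(\left(1056 + 787\right) - 286\right) = 9 - - 7177 \left(1843 - 286\right) = 9 - \left(-7177\right) 1557 = 9 - -11174589 = 9 + 11174589 = 11174598$)
$\frac{1}{L + 25 \left(K{\left(6 \right)} + 10\right)} = \frac{1}{11174598 + 25 \left(\left(-5 + 6\right) + 10\right)} = \frac{1}{11174598 + 25 \left(1 + 10\right)} = \frac{1}{11174598 + 25 \cdot 11} = \frac{1}{11174598 + 275} = \frac{1}{11174873}$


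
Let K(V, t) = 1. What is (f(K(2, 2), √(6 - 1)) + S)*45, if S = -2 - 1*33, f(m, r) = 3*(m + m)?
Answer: -1305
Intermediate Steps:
f(m, r) = 6*m (f(m, r) = 3*(2*m) = 6*m)
S = -35 (S = -2 - 33 = -35)
(f(K(2, 2), √(6 - 1)) + S)*45 = (6*1 - 35)*45 = (6 - 35)*45 = -29*45 = -1305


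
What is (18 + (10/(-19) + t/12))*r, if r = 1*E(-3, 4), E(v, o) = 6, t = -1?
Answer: 3965/38 ≈ 104.34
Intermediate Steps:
r = 6 (r = 1*6 = 6)
(18 + (10/(-19) + t/12))*r = (18 + (10/(-19) - 1/12))*6 = (18 + (10*(-1/19) - 1*1/12))*6 = (18 + (-10/19 - 1/12))*6 = (18 - 139/228)*6 = (3965/228)*6 = 3965/38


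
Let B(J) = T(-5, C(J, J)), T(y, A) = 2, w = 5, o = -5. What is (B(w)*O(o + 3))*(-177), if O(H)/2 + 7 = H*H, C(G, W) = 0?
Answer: 2124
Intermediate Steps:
B(J) = 2
O(H) = -14 + 2*H**2 (O(H) = -14 + 2*(H*H) = -14 + 2*H**2)
(B(w)*O(o + 3))*(-177) = (2*(-14 + 2*(-5 + 3)**2))*(-177) = (2*(-14 + 2*(-2)**2))*(-177) = (2*(-14 + 2*4))*(-177) = (2*(-14 + 8))*(-177) = (2*(-6))*(-177) = -12*(-177) = 2124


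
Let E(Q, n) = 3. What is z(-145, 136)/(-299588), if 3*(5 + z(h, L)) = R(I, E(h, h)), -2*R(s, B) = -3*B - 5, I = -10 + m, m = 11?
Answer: 2/224691 ≈ 8.9011e-6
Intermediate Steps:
I = 1 (I = -10 + 11 = 1)
R(s, B) = 5/2 + 3*B/2 (R(s, B) = -(-3*B - 5)/2 = -(-5 - 3*B)/2 = 5/2 + 3*B/2)
z(h, L) = -8/3 (z(h, L) = -5 + (5/2 + (3/2)*3)/3 = -5 + (5/2 + 9/2)/3 = -5 + (1/3)*7 = -5 + 7/3 = -8/3)
z(-145, 136)/(-299588) = -8/3/(-299588) = -8/3*(-1/299588) = 2/224691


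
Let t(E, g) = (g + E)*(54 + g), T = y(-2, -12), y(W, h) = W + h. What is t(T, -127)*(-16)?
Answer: -164688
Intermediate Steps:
T = -14 (T = -2 - 12 = -14)
t(E, g) = (54 + g)*(E + g) (t(E, g) = (E + g)*(54 + g) = (54 + g)*(E + g))
t(T, -127)*(-16) = ((-127)² + 54*(-14) + 54*(-127) - 14*(-127))*(-16) = (16129 - 756 - 6858 + 1778)*(-16) = 10293*(-16) = -164688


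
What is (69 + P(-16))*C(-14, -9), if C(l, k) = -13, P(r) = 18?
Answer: -1131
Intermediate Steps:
(69 + P(-16))*C(-14, -9) = (69 + 18)*(-13) = 87*(-13) = -1131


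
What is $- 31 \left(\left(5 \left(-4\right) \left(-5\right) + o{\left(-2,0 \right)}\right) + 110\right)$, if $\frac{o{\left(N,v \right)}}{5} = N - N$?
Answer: $-6510$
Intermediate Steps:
$o{\left(N,v \right)} = 0$ ($o{\left(N,v \right)} = 5 \left(N - N\right) = 5 \cdot 0 = 0$)
$- 31 \left(\left(5 \left(-4\right) \left(-5\right) + o{\left(-2,0 \right)}\right) + 110\right) = - 31 \left(\left(5 \left(-4\right) \left(-5\right) + 0\right) + 110\right) = - 31 \left(\left(\left(-20\right) \left(-5\right) + 0\right) + 110\right) = - 31 \left(\left(100 + 0\right) + 110\right) = - 31 \left(100 + 110\right) = \left(-31\right) 210 = -6510$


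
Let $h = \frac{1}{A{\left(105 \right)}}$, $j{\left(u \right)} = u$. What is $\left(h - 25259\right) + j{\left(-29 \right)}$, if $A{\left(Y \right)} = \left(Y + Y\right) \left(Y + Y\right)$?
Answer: $- \frac{1115200799}{44100} \approx -25288.0$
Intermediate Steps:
$A{\left(Y \right)} = 4 Y^{2}$ ($A{\left(Y \right)} = 2 Y 2 Y = 4 Y^{2}$)
$h = \frac{1}{44100}$ ($h = \frac{1}{4 \cdot 105^{2}} = \frac{1}{4 \cdot 11025} = \frac{1}{44100} \approx 2.2676 \cdot 10^{-5}$)
$\left(h - 25259\right) + j{\left(-29 \right)} = \left(\frac{1}{44100} - 25259\right) - 29 = - \frac{1113921899}{44100} - 29 = - \frac{1115200799}{44100}$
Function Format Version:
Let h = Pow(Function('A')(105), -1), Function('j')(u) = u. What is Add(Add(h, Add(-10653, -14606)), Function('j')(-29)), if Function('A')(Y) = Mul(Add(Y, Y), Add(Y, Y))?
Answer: Rational(-1115200799, 44100) ≈ -25288.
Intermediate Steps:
Function('A')(Y) = Mul(4, Pow(Y, 2)) (Function('A')(Y) = Mul(Mul(2, Y), Mul(2, Y)) = Mul(4, Pow(Y, 2)))
h = Rational(1, 44100) (h = Pow(Mul(4, Pow(105, 2)), -1) = Pow(Mul(4, 11025), -1) = Pow(44100, -1) = Rational(1, 44100) ≈ 2.2676e-5)
Add(Add(h, Add(-10653, -14606)), Function('j')(-29)) = Add(Add(Rational(1, 44100), Add(-10653, -14606)), -29) = Add(Add(Rational(1, 44100), -25259), -29) = Add(Rational(-1113921899, 44100), -29) = Rational(-1115200799, 44100)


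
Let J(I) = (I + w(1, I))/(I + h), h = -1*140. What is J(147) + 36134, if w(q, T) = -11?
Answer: 253074/7 ≈ 36153.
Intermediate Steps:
h = -140
J(I) = (-11 + I)/(-140 + I) (J(I) = (I - 11)/(I - 140) = (-11 + I)/(-140 + I))
J(147) + 36134 = (-11 + 147)/(-140 + 147) + 36134 = 136/7 + 36134 = 253074/7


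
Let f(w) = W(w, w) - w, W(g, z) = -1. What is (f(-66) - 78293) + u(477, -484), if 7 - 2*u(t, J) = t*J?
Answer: 74419/2 ≈ 37210.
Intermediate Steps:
u(t, J) = 7/2 - J*t/2 (u(t, J) = 7/2 - t*J/2 = 7/2 - J*t/2)
f(w) = -1 - w
(f(-66) - 78293) + u(477, -484) = ((-1 - 1*(-66)) - 78293) + (7/2 - ½*(-484)*477) = ((-1 + 66) - 78293) + (7/2 + 115434) = (65 - 78293) + 230875/2 = -78228 + 230875/2 = 74419/2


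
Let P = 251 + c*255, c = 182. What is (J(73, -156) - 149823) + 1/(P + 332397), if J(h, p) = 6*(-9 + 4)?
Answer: -56802978473/379058 ≈ -1.4985e+5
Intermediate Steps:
P = 46661 (P = 251 + 182*255 = 251 + 46410 = 46661)
J(h, p) = -30 (J(h, p) = 6*(-5) = -30)
(J(73, -156) - 149823) + 1/(P + 332397) = (-30 - 149823) + 1/(46661 + 332397) = -149853 + 1/379058 = -56802978473/379058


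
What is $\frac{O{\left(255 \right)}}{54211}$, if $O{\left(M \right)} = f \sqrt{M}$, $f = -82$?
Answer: $- \frac{82 \sqrt{255}}{54211} \approx -0.024154$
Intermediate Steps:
$O{\left(M \right)} = - 82 \sqrt{M}$
$\frac{O{\left(255 \right)}}{54211} = \frac{\left(-82\right) \sqrt{255}}{54211} = - 82 \sqrt{255} \cdot \frac{1}{54211} = - \frac{82 \sqrt{255}}{54211}$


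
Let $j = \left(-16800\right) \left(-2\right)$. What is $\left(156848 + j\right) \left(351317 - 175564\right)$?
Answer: $33471807344$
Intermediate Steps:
$j = 33600$
$\left(156848 + j\right) \left(351317 - 175564\right) = \left(156848 + 33600\right) \left(351317 - 175564\right) = 190448 \cdot 175753 = 33471807344$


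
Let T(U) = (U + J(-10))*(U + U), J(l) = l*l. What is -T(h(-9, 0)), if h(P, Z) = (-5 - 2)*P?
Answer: -20538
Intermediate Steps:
J(l) = l²
h(P, Z) = -7*P
T(U) = 2*U*(100 + U) (T(U) = (U + (-10)²)*(U + U) = (U + 100)*(2*U) = (100 + U)*(2*U) = 2*U*(100 + U))
-T(h(-9, 0)) = -2*(-7*(-9))*(100 - 7*(-9)) = -2*63*(100 + 63) = -2*63*163 = -1*20538 = -20538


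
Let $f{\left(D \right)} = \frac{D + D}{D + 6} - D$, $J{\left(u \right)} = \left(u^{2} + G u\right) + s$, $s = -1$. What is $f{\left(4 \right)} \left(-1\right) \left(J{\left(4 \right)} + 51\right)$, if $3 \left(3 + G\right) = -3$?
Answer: $160$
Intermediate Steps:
$G = -4$ ($G = -3 + \frac{1}{3} \left(-3\right) = -3 - 1 = -4$)
$J{\left(u \right)} = -1 + u^{2} - 4 u$ ($J{\left(u \right)} = \left(u^{2} - 4 u\right) - 1 = -1 + u^{2} - 4 u$)
$f{\left(D \right)} = - D + \frac{2 D}{6 + D}$ ($f{\left(D \right)} = \frac{2 D}{6 + D} - D = - D + \frac{2 D}{6 + D}$)
$f{\left(4 \right)} \left(-1\right) \left(J{\left(4 \right)} + 51\right) = \left(-1\right) 4 \frac{1}{6 + 4} \left(4 + 4\right) \left(-1\right) \left(\left(-1 + 4^{2} - 16\right) + 51\right) = \left(-1\right) 4 \cdot \frac{1}{10} \cdot 8 \left(-1\right) \left(\left(-1 + 16 - 16\right) + 51\right) = \left(-1\right) 4 \cdot \frac{1}{10} \cdot 8 \left(-1\right) \left(-1 + 51\right) = \left(- \frac{16}{5}\right) \left(-1\right) 50 = \frac{16}{5} \cdot 50 = 160$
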